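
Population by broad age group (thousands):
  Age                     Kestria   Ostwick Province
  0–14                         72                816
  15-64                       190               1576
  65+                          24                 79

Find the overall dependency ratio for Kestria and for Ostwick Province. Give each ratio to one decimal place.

Kestria: (72 + 24) / 190 × 100 = 96 / 190 × 100 = 50.5
Ostwick Province: (816 + 79) / 1576 × 100 = 895 / 1576 × 100 = 56.8

Kestria: 50.5
Ostwick Province: 56.8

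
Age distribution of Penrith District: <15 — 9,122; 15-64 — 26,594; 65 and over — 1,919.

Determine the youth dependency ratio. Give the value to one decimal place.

Youth dependency ratio: 34.3

Youth dependency ratio = 9,122 / 26,594 × 100 = 34.3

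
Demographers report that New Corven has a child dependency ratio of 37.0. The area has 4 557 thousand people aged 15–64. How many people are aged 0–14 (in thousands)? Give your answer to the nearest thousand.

Youth dependency ratio = youth / working-age × 100
37.0 = Y / 4 557 × 100
⇒ 1 686

Aged 0–14: 1 686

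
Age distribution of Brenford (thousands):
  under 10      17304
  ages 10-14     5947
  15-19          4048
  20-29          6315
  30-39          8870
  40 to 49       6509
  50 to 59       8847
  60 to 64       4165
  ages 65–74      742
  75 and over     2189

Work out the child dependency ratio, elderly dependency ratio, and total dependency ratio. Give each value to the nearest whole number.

Youth dependency ratio: 60
Old-age dependency ratio: 8
Total dependency ratio: 68

0–14: 17304 + 5947 = 23251
15–64: 4048 + 6315 + 8870 + 6509 + 8847 + 4165 = 38754
65+: 742 + 2189 = 2931
Youth dependency ratio = 23251 / 38754 × 100 = 60
Old-age dependency ratio = 2931 / 38754 × 100 = 8
Total dependency ratio = (23251 + 2931) / 38754 × 100 = 26182 / 38754 × 100 = 68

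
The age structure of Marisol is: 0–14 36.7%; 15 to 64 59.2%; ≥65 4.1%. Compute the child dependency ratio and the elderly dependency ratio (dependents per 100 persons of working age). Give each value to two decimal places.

Youth dependency ratio: 61.99
Old-age dependency ratio: 6.93

Youth dependency ratio = 36.7 / 59.2 × 100 = 61.99
Old-age dependency ratio = 4.1 / 59.2 × 100 = 6.93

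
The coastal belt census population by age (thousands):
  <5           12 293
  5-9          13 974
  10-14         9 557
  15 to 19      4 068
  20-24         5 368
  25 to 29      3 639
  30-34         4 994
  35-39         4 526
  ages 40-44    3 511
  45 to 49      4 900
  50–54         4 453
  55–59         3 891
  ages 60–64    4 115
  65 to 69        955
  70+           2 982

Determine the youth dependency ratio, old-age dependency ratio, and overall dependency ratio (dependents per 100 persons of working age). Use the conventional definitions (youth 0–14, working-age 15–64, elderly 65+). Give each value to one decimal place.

0–14: 12 293 + 13 974 + 9 557 = 35 824
15–64: 4 068 + 5 368 + 3 639 + 4 994 + 4 526 + 3 511 + 4 900 + 4 453 + 3 891 + 4 115 = 43 465
65+: 955 + 2 982 = 3 937
Youth dependency ratio = 35 824 / 43 465 × 100 = 82.4
Old-age dependency ratio = 3 937 / 43 465 × 100 = 9.1
Total dependency ratio = (35 824 + 3 937) / 43 465 × 100 = 39 761 / 43 465 × 100 = 91.5

Youth dependency ratio: 82.4
Old-age dependency ratio: 9.1
Total dependency ratio: 91.5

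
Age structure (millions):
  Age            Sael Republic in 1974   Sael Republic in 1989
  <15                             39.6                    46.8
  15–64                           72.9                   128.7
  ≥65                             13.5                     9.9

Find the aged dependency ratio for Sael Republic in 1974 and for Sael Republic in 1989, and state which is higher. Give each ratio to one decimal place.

Sael Republic in 1974: 18.5
Sael Republic in 1989: 7.7
Higher: Sael Republic in 1974

Sael Republic in 1974: 13.5 / 72.9 × 100 = 18.5
Sael Republic in 1989: 9.9 / 128.7 × 100 = 7.7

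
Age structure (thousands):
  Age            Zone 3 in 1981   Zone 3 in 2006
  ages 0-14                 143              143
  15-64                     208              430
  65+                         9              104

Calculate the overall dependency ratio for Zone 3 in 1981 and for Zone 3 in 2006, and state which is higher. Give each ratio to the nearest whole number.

Zone 3 in 1981: (143 + 9) / 208 × 100 = 152 / 208 × 100 = 73
Zone 3 in 2006: (143 + 104) / 430 × 100 = 247 / 430 × 100 = 57

Zone 3 in 1981: 73
Zone 3 in 2006: 57
Higher: Zone 3 in 1981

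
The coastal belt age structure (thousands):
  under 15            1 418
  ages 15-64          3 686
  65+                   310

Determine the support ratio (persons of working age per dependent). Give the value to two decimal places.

Support ratio: 2.13

Support ratio = 3 686 / (1 418 + 310) = 3 686 / 1 728 = 2.13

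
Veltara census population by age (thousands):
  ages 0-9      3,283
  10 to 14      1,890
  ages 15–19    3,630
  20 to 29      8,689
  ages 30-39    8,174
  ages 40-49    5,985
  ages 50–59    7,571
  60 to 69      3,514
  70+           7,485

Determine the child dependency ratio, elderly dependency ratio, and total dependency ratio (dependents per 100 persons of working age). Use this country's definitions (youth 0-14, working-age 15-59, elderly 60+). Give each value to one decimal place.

0–14: 3,283 + 1,890 = 5,173
15–59: 3,630 + 8,689 + 8,174 + 5,985 + 7,571 = 34,049
60+: 3,514 + 7,485 = 10,999
Youth dependency ratio = 5,173 / 34,049 × 100 = 15.2
Old-age dependency ratio = 10,999 / 34,049 × 100 = 32.3
Total dependency ratio = (5,173 + 10,999) / 34,049 × 100 = 16,172 / 34,049 × 100 = 47.5

Youth dependency ratio: 15.2
Old-age dependency ratio: 32.3
Total dependency ratio: 47.5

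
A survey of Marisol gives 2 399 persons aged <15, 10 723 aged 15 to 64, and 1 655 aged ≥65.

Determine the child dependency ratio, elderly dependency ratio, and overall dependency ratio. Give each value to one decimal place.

Youth dependency ratio = 2 399 / 10 723 × 100 = 22.4
Old-age dependency ratio = 1 655 / 10 723 × 100 = 15.4
Total dependency ratio = (2 399 + 1 655) / 10 723 × 100 = 4 054 / 10 723 × 100 = 37.8

Youth dependency ratio: 22.4
Old-age dependency ratio: 15.4
Total dependency ratio: 37.8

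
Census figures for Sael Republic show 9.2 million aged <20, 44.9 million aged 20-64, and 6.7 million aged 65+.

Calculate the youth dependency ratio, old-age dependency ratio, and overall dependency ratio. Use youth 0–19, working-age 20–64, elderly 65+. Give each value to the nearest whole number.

Youth dependency ratio: 20
Old-age dependency ratio: 15
Total dependency ratio: 35

Youth dependency ratio = 9.2 / 44.9 × 100 = 20
Old-age dependency ratio = 6.7 / 44.9 × 100 = 15
Total dependency ratio = (9.2 + 6.7) / 44.9 × 100 = 15.9 / 44.9 × 100 = 35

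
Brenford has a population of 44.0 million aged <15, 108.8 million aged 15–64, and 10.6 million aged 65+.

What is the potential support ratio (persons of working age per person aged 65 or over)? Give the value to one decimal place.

Potential support ratio = 108.8 / 10.6 = 10.3

Potential support ratio: 10.3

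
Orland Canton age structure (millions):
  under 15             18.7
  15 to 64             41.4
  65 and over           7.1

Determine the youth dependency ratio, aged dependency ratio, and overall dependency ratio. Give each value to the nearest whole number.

Youth dependency ratio: 45
Old-age dependency ratio: 17
Total dependency ratio: 62

Youth dependency ratio = 18.7 / 41.4 × 100 = 45
Old-age dependency ratio = 7.1 / 41.4 × 100 = 17
Total dependency ratio = (18.7 + 7.1) / 41.4 × 100 = 25.8 / 41.4 × 100 = 62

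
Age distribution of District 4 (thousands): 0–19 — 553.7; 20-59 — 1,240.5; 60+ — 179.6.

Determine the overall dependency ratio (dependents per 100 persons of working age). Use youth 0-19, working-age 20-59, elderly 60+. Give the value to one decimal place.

Total dependency ratio = (553.7 + 179.6) / 1,240.5 × 100 = 733.3 / 1,240.5 × 100 = 59.1

Total dependency ratio: 59.1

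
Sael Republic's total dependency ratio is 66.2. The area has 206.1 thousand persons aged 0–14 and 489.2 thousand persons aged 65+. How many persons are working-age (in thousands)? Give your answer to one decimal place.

Working-age: 1050.3

Total dependency ratio = (youth + elderly) / working-age × 100
66.2 = (206.1 + 489.2) / W × 100
⇒ 1050.3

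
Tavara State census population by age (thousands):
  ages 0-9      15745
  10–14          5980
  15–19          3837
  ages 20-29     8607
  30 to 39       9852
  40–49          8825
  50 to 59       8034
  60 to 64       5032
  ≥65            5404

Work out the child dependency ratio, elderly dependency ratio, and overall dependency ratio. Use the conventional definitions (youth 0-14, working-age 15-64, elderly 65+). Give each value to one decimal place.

0–14: 15745 + 5980 = 21725
15–64: 3837 + 8607 + 9852 + 8825 + 8034 + 5032 = 44187
65+: 5404
Youth dependency ratio = 21725 / 44187 × 100 = 49.2
Old-age dependency ratio = 5404 / 44187 × 100 = 12.2
Total dependency ratio = (21725 + 5404) / 44187 × 100 = 27129 / 44187 × 100 = 61.4

Youth dependency ratio: 49.2
Old-age dependency ratio: 12.2
Total dependency ratio: 61.4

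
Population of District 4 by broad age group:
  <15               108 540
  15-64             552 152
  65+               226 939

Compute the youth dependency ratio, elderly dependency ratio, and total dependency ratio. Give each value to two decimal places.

Youth dependency ratio: 19.66
Old-age dependency ratio: 41.10
Total dependency ratio: 60.76

Youth dependency ratio = 108 540 / 552 152 × 100 = 19.66
Old-age dependency ratio = 226 939 / 552 152 × 100 = 41.10
Total dependency ratio = (108 540 + 226 939) / 552 152 × 100 = 335 479 / 552 152 × 100 = 60.76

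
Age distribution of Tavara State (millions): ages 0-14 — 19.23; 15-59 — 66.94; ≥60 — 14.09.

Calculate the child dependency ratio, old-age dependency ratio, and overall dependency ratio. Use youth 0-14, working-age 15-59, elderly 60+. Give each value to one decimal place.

Youth dependency ratio = 19.23 / 66.94 × 100 = 28.7
Old-age dependency ratio = 14.09 / 66.94 × 100 = 21.0
Total dependency ratio = (19.23 + 14.09) / 66.94 × 100 = 33.32 / 66.94 × 100 = 49.8

Youth dependency ratio: 28.7
Old-age dependency ratio: 21.0
Total dependency ratio: 49.8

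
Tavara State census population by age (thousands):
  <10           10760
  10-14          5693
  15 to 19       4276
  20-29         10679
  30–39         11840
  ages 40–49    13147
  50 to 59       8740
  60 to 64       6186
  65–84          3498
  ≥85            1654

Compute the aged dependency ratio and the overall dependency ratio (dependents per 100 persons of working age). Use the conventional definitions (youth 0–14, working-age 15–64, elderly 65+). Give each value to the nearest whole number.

Old-age dependency ratio: 9
Total dependency ratio: 39

0–14: 10760 + 5693 = 16453
15–64: 4276 + 10679 + 11840 + 13147 + 8740 + 6186 = 54868
65+: 3498 + 1654 = 5152
Old-age dependency ratio = 5152 / 54868 × 100 = 9
Total dependency ratio = (16453 + 5152) / 54868 × 100 = 21605 / 54868 × 100 = 39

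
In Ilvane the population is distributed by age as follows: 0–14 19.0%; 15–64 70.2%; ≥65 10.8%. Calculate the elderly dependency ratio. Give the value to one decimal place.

Old-age dependency ratio = 10.8 / 70.2 × 100 = 15.4

Old-age dependency ratio: 15.4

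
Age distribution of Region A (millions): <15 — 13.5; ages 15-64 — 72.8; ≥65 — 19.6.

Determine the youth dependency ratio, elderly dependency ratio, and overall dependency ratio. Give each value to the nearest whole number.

Youth dependency ratio: 19
Old-age dependency ratio: 27
Total dependency ratio: 45

Youth dependency ratio = 13.5 / 72.8 × 100 = 19
Old-age dependency ratio = 19.6 / 72.8 × 100 = 27
Total dependency ratio = (13.5 + 19.6) / 72.8 × 100 = 33.1 / 72.8 × 100 = 45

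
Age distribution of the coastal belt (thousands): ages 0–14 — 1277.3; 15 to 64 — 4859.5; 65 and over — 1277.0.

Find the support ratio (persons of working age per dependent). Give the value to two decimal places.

Support ratio = 4859.5 / (1277.3 + 1277.0) = 4859.5 / 2554.3 = 1.90

Support ratio: 1.90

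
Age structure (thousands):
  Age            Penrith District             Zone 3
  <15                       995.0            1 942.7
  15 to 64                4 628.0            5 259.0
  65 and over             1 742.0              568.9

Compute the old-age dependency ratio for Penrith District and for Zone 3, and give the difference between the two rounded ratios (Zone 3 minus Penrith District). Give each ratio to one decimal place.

Penrith District: 1 742.0 / 4 628.0 × 100 = 37.6
Zone 3: 568.9 / 5 259.0 × 100 = 10.8

Penrith District: 37.6
Zone 3: 10.8
Difference: -26.8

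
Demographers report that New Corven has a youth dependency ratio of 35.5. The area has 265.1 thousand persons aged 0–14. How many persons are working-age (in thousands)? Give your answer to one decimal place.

Working-age: 746.8

Youth dependency ratio = youth / working-age × 100
35.5 = 265.1 / W × 100
⇒ 746.8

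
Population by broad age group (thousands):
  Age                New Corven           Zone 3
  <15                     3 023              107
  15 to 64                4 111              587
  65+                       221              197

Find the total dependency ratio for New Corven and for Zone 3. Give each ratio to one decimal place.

New Corven: 78.9
Zone 3: 51.8

New Corven: (3 023 + 221) / 4 111 × 100 = 3 244 / 4 111 × 100 = 78.9
Zone 3: (107 + 197) / 587 × 100 = 304 / 587 × 100 = 51.8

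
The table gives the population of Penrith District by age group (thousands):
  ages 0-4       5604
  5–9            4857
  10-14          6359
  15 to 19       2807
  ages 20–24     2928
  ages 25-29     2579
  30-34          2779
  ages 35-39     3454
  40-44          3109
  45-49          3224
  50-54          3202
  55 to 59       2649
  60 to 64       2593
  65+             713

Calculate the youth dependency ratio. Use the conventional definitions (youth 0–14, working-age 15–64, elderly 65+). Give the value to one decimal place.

0–14: 5604 + 4857 + 6359 = 16820
15–64: 2807 + 2928 + 2579 + 2779 + 3454 + 3109 + 3224 + 3202 + 2649 + 2593 = 29324
65+: 713
Youth dependency ratio = 16820 / 29324 × 100 = 57.4

Youth dependency ratio: 57.4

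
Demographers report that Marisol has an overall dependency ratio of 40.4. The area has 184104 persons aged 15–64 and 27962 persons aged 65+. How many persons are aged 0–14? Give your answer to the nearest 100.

Aged 0–14: 46400

Total dependency ratio = (youth + elderly) / working-age × 100
40.4 = (Y + 27962) / 184104 × 100
⇒ 46400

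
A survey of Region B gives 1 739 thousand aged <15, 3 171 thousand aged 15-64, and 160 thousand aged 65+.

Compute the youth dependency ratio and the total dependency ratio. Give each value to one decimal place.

Youth dependency ratio: 54.8
Total dependency ratio: 59.9

Youth dependency ratio = 1 739 / 3 171 × 100 = 54.8
Total dependency ratio = (1 739 + 160) / 3 171 × 100 = 1 899 / 3 171 × 100 = 59.9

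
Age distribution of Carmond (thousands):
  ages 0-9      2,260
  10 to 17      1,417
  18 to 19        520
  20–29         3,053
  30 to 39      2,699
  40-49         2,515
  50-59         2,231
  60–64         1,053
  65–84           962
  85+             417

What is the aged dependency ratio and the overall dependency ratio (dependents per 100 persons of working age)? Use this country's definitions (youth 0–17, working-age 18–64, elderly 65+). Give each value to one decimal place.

Old-age dependency ratio: 11.4
Total dependency ratio: 41.9

0–17: 2,260 + 1,417 = 3,677
18–64: 520 + 3,053 + 2,699 + 2,515 + 2,231 + 1,053 = 12,071
65+: 962 + 417 = 1,379
Old-age dependency ratio = 1,379 / 12,071 × 100 = 11.4
Total dependency ratio = (3,677 + 1,379) / 12,071 × 100 = 5,056 / 12,071 × 100 = 41.9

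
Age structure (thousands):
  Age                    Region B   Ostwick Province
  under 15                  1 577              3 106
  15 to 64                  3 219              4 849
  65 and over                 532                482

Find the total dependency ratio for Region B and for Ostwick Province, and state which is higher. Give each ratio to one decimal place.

Region B: 65.5
Ostwick Province: 74.0
Higher: Ostwick Province

Region B: (1 577 + 532) / 3 219 × 100 = 2 109 / 3 219 × 100 = 65.5
Ostwick Province: (3 106 + 482) / 4 849 × 100 = 3 588 / 4 849 × 100 = 74.0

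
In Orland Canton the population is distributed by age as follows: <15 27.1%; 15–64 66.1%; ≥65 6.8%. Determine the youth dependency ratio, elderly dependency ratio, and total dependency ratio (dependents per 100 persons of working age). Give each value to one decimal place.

Youth dependency ratio = 27.1 / 66.1 × 100 = 41.0
Old-age dependency ratio = 6.8 / 66.1 × 100 = 10.3
Total dependency ratio = (27.1 + 6.8) / 66.1 × 100 = 33.9 / 66.1 × 100 = 51.3

Youth dependency ratio: 41.0
Old-age dependency ratio: 10.3
Total dependency ratio: 51.3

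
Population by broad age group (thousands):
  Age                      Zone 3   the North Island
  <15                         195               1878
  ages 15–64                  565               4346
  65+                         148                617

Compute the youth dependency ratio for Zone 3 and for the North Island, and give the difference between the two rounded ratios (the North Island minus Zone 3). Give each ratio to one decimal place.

Zone 3: 195 / 565 × 100 = 34.5
the North Island: 1878 / 4346 × 100 = 43.2

Zone 3: 34.5
the North Island: 43.2
Difference: +8.7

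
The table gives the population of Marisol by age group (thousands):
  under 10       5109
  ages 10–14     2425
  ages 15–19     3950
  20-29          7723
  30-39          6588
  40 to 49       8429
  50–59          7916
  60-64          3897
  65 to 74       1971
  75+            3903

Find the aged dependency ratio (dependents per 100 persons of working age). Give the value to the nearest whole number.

0–14: 5109 + 2425 = 7534
15–64: 3950 + 7723 + 6588 + 8429 + 7916 + 3897 = 38503
65+: 1971 + 3903 = 5874
Old-age dependency ratio = 5874 / 38503 × 100 = 15

Old-age dependency ratio: 15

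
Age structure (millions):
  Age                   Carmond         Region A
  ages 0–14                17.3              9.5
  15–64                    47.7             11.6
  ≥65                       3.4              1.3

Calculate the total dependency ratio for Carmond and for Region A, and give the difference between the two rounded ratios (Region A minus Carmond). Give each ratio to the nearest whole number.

Carmond: 43
Region A: 93
Difference: +50

Carmond: (17.3 + 3.4) / 47.7 × 100 = 20.7 / 47.7 × 100 = 43
Region A: (9.5 + 1.3) / 11.6 × 100 = 10.8 / 11.6 × 100 = 93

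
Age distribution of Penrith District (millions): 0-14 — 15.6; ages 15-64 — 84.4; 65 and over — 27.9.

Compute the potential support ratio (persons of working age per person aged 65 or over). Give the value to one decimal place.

Potential support ratio: 3.0

Potential support ratio = 84.4 / 27.9 = 3.0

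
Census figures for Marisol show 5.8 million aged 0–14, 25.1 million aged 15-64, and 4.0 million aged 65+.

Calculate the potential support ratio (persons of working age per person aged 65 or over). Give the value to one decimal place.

Potential support ratio: 6.3

Potential support ratio = 25.1 / 4.0 = 6.3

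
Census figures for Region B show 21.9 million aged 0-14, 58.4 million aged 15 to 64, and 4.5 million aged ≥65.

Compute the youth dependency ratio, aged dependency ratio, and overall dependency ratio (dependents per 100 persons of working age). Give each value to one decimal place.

Youth dependency ratio = 21.9 / 58.4 × 100 = 37.5
Old-age dependency ratio = 4.5 / 58.4 × 100 = 7.7
Total dependency ratio = (21.9 + 4.5) / 58.4 × 100 = 26.4 / 58.4 × 100 = 45.2

Youth dependency ratio: 37.5
Old-age dependency ratio: 7.7
Total dependency ratio: 45.2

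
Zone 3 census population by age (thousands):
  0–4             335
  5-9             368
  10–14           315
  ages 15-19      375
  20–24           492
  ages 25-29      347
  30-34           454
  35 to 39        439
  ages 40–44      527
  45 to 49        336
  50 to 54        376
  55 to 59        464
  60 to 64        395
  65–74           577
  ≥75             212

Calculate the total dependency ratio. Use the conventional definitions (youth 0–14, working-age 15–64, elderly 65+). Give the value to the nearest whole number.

0–14: 335 + 368 + 315 = 1,018
15–64: 375 + 492 + 347 + 454 + 439 + 527 + 336 + 376 + 464 + 395 = 4,205
65+: 577 + 212 = 789
Total dependency ratio = (1,018 + 789) / 4,205 × 100 = 1,807 / 4,205 × 100 = 43

Total dependency ratio: 43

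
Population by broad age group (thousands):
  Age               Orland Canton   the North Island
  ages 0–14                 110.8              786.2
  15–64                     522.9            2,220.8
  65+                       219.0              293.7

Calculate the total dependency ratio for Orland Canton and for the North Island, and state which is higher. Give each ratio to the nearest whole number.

Orland Canton: 63
the North Island: 49
Higher: Orland Canton

Orland Canton: (110.8 + 219.0) / 522.9 × 100 = 329.8 / 522.9 × 100 = 63
the North Island: (786.2 + 293.7) / 2,220.8 × 100 = 1,079.9 / 2,220.8 × 100 = 49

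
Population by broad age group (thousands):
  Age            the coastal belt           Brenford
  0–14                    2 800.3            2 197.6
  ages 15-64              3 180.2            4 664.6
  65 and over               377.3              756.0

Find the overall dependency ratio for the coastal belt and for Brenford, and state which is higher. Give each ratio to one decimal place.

the coastal belt: 99.9
Brenford: 63.3
Higher: the coastal belt

the coastal belt: (2 800.3 + 377.3) / 3 180.2 × 100 = 3 177.6 / 3 180.2 × 100 = 99.9
Brenford: (2 197.6 + 756.0) / 4 664.6 × 100 = 2 953.6 / 4 664.6 × 100 = 63.3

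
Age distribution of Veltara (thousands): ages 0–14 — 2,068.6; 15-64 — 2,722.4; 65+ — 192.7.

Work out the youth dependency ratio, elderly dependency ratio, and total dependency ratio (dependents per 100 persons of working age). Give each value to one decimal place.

Youth dependency ratio = 2,068.6 / 2,722.4 × 100 = 76.0
Old-age dependency ratio = 192.7 / 2,722.4 × 100 = 7.1
Total dependency ratio = (2,068.6 + 192.7) / 2,722.4 × 100 = 2,261.3 / 2,722.4 × 100 = 83.1

Youth dependency ratio: 76.0
Old-age dependency ratio: 7.1
Total dependency ratio: 83.1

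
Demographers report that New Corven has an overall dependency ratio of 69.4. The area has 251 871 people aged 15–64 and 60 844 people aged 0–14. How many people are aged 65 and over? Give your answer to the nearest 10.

Total dependency ratio = (youth + elderly) / working-age × 100
69.4 = (60 844 + E) / 251 871 × 100
⇒ 113 950

Aged 65 and over: 113 950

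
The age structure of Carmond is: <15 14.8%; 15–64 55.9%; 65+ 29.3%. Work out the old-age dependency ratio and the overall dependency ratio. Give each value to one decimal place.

Old-age dependency ratio: 52.4
Total dependency ratio: 78.9

Old-age dependency ratio = 29.3 / 55.9 × 100 = 52.4
Total dependency ratio = (14.8 + 29.3) / 55.9 × 100 = 44.1 / 55.9 × 100 = 78.9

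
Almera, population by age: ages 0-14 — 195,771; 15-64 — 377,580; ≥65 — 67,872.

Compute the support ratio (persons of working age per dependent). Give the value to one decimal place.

Support ratio = 377,580 / (195,771 + 67,872) = 377,580 / 263,643 = 1.4

Support ratio: 1.4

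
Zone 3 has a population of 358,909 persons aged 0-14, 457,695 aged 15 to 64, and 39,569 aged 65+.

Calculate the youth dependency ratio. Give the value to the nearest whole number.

Youth dependency ratio: 78

Youth dependency ratio = 358,909 / 457,695 × 100 = 78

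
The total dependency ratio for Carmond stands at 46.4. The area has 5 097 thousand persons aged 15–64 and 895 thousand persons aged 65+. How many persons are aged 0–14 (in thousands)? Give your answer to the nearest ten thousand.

Total dependency ratio = (youth + elderly) / working-age × 100
46.4 = (Y + 895) / 5 097 × 100
⇒ 1 470

Aged 0–14: 1 470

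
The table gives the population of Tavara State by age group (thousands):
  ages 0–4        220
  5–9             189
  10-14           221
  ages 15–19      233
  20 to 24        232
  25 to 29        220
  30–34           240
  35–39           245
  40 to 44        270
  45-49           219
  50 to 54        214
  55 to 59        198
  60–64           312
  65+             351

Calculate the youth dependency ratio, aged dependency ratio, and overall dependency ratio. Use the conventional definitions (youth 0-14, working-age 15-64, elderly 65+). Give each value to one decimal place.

Youth dependency ratio: 26.4
Old-age dependency ratio: 14.7
Total dependency ratio: 41.2

0–14: 220 + 189 + 221 = 630
15–64: 233 + 232 + 220 + 240 + 245 + 270 + 219 + 214 + 198 + 312 = 2,383
65+: 351
Youth dependency ratio = 630 / 2,383 × 100 = 26.4
Old-age dependency ratio = 351 / 2,383 × 100 = 14.7
Total dependency ratio = (630 + 351) / 2,383 × 100 = 981 / 2,383 × 100 = 41.2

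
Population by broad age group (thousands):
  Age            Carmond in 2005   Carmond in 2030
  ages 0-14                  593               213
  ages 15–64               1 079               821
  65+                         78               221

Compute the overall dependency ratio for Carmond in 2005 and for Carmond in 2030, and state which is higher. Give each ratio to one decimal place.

Carmond in 2005: 62.2
Carmond in 2030: 52.9
Higher: Carmond in 2005

Carmond in 2005: (593 + 78) / 1 079 × 100 = 671 / 1 079 × 100 = 62.2
Carmond in 2030: (213 + 221) / 821 × 100 = 434 / 821 × 100 = 52.9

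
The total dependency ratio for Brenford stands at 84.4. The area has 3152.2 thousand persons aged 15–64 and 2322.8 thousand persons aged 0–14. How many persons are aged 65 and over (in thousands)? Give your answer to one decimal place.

Aged 65 and over: 337.7

Total dependency ratio = (youth + elderly) / working-age × 100
84.4 = (2322.8 + E) / 3152.2 × 100
⇒ 337.7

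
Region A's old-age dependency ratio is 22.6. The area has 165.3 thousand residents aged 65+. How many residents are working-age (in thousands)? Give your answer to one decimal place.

Old-age dependency ratio = elderly / working-age × 100
22.6 = 165.3 / W × 100
⇒ 731.4

Working-age: 731.4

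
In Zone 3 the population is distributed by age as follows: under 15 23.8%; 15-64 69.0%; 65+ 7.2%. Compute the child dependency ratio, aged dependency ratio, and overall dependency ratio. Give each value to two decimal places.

Youth dependency ratio: 34.49
Old-age dependency ratio: 10.43
Total dependency ratio: 44.93

Youth dependency ratio = 23.8 / 69.0 × 100 = 34.49
Old-age dependency ratio = 7.2 / 69.0 × 100 = 10.43
Total dependency ratio = (23.8 + 7.2) / 69.0 × 100 = 31.0 / 69.0 × 100 = 44.93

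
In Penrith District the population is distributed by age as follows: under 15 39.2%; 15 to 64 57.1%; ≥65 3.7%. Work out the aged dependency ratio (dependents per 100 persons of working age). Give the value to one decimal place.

Old-age dependency ratio: 6.5

Old-age dependency ratio = 3.7 / 57.1 × 100 = 6.5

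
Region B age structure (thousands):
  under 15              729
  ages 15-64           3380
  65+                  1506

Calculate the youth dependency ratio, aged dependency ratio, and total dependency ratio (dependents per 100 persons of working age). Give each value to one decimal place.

Youth dependency ratio = 729 / 3380 × 100 = 21.6
Old-age dependency ratio = 1506 / 3380 × 100 = 44.6
Total dependency ratio = (729 + 1506) / 3380 × 100 = 2235 / 3380 × 100 = 66.1

Youth dependency ratio: 21.6
Old-age dependency ratio: 44.6
Total dependency ratio: 66.1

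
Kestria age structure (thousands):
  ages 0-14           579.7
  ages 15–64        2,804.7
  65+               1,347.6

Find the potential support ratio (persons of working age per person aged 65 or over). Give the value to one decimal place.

Potential support ratio: 2.1

Potential support ratio = 2,804.7 / 1,347.6 = 2.1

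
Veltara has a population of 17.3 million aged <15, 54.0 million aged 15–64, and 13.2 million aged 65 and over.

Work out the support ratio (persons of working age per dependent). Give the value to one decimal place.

Support ratio = 54.0 / (17.3 + 13.2) = 54.0 / 30.5 = 1.8

Support ratio: 1.8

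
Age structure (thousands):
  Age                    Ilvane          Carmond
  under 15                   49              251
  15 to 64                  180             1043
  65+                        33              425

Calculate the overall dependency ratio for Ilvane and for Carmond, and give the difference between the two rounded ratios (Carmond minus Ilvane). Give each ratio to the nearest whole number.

Ilvane: (49 + 33) / 180 × 100 = 82 / 180 × 100 = 46
Carmond: (251 + 425) / 1043 × 100 = 676 / 1043 × 100 = 65

Ilvane: 46
Carmond: 65
Difference: +19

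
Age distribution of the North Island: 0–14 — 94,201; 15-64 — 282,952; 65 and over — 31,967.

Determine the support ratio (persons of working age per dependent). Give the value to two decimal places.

Support ratio = 282,952 / (94,201 + 31,967) = 282,952 / 126,168 = 2.24

Support ratio: 2.24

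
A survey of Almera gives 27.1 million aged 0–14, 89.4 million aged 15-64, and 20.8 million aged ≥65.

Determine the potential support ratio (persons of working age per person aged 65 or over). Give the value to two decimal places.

Potential support ratio = 89.4 / 20.8 = 4.30

Potential support ratio: 4.30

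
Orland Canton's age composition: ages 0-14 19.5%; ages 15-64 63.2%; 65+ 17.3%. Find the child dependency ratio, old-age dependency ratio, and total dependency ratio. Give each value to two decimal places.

Youth dependency ratio: 30.85
Old-age dependency ratio: 27.37
Total dependency ratio: 58.23

Youth dependency ratio = 19.5 / 63.2 × 100 = 30.85
Old-age dependency ratio = 17.3 / 63.2 × 100 = 27.37
Total dependency ratio = (19.5 + 17.3) / 63.2 × 100 = 36.8 / 63.2 × 100 = 58.23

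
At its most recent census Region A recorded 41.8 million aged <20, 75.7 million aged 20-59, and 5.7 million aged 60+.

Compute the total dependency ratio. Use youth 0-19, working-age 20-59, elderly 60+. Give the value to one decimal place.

Total dependency ratio = (41.8 + 5.7) / 75.7 × 100 = 47.5 / 75.7 × 100 = 62.7

Total dependency ratio: 62.7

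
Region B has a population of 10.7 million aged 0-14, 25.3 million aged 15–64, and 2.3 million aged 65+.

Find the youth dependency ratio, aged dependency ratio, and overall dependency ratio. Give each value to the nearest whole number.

Youth dependency ratio = 10.7 / 25.3 × 100 = 42
Old-age dependency ratio = 2.3 / 25.3 × 100 = 9
Total dependency ratio = (10.7 + 2.3) / 25.3 × 100 = 13.0 / 25.3 × 100 = 51

Youth dependency ratio: 42
Old-age dependency ratio: 9
Total dependency ratio: 51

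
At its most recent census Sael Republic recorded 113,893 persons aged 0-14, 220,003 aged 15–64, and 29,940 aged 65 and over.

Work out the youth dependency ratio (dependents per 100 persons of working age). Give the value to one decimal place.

Youth dependency ratio: 51.8

Youth dependency ratio = 113,893 / 220,003 × 100 = 51.8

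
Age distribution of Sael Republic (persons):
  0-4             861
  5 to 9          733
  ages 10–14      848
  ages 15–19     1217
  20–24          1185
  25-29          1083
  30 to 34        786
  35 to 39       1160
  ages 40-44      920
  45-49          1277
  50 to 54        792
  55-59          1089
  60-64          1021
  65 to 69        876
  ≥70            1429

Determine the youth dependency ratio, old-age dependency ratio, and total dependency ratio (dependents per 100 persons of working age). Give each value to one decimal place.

0–14: 861 + 733 + 848 = 2442
15–64: 1217 + 1185 + 1083 + 786 + 1160 + 920 + 1277 + 792 + 1089 + 1021 = 10530
65+: 876 + 1429 = 2305
Youth dependency ratio = 2442 / 10530 × 100 = 23.2
Old-age dependency ratio = 2305 / 10530 × 100 = 21.9
Total dependency ratio = (2442 + 2305) / 10530 × 100 = 4747 / 10530 × 100 = 45.1

Youth dependency ratio: 23.2
Old-age dependency ratio: 21.9
Total dependency ratio: 45.1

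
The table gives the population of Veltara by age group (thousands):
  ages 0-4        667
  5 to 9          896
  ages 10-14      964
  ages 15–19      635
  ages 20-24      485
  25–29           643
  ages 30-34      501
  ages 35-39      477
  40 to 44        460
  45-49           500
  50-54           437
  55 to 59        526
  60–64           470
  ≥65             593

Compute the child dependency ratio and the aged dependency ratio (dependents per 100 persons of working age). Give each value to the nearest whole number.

Youth dependency ratio: 49
Old-age dependency ratio: 12

0–14: 667 + 896 + 964 = 2 527
15–64: 635 + 485 + 643 + 501 + 477 + 460 + 500 + 437 + 526 + 470 = 5 134
65+: 593
Youth dependency ratio = 2 527 / 5 134 × 100 = 49
Old-age dependency ratio = 593 / 5 134 × 100 = 12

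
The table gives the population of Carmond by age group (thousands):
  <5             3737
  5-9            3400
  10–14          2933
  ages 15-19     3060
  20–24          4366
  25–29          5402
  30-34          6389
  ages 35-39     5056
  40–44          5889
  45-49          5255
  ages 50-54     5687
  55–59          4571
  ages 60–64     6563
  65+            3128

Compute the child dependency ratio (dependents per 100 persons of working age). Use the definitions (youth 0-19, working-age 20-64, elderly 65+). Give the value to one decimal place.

0–19: 3737 + 3400 + 2933 + 3060 = 13130
20–64: 4366 + 5402 + 6389 + 5056 + 5889 + 5255 + 5687 + 4571 + 6563 = 49178
65+: 3128
Youth dependency ratio = 13130 / 49178 × 100 = 26.7

Youth dependency ratio: 26.7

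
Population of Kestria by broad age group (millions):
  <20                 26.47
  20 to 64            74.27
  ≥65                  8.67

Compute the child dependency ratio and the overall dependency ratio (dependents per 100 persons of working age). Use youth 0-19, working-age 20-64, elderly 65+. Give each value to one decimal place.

Youth dependency ratio = 26.47 / 74.27 × 100 = 35.6
Total dependency ratio = (26.47 + 8.67) / 74.27 × 100 = 35.14 / 74.27 × 100 = 47.3

Youth dependency ratio: 35.6
Total dependency ratio: 47.3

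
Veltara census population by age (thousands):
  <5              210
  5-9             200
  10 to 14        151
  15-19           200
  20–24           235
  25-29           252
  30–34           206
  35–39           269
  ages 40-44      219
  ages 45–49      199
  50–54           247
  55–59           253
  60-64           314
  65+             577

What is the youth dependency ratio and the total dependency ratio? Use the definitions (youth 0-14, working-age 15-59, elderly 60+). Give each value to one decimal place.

Youth dependency ratio: 27.0
Total dependency ratio: 69.8

0–14: 210 + 200 + 151 = 561
15–59: 200 + 235 + 252 + 206 + 269 + 219 + 199 + 247 + 253 = 2,080
60+: 314 + 577 = 891
Youth dependency ratio = 561 / 2,080 × 100 = 27.0
Total dependency ratio = (561 + 891) / 2,080 × 100 = 1,452 / 2,080 × 100 = 69.8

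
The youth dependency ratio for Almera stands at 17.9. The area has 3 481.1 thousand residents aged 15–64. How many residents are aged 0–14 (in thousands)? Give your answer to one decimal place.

Aged 0–14: 623.1

Youth dependency ratio = youth / working-age × 100
17.9 = Y / 3 481.1 × 100
⇒ 623.1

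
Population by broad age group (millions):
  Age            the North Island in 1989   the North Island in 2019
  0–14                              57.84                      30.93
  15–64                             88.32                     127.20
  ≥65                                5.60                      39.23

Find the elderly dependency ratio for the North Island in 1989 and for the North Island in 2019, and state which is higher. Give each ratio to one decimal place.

the North Island in 1989: 5.60 / 88.32 × 100 = 6.3
the North Island in 2019: 39.23 / 127.20 × 100 = 30.8

the North Island in 1989: 6.3
the North Island in 2019: 30.8
Higher: the North Island in 2019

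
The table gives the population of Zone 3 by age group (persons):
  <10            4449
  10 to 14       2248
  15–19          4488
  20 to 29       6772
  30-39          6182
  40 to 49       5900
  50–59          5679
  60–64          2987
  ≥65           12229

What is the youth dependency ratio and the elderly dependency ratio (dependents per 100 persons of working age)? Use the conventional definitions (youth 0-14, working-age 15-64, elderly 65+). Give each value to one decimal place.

Youth dependency ratio: 20.9
Old-age dependency ratio: 38.2

0–14: 4449 + 2248 = 6697
15–64: 4488 + 6772 + 6182 + 5900 + 5679 + 2987 = 32008
65+: 12229
Youth dependency ratio = 6697 / 32008 × 100 = 20.9
Old-age dependency ratio = 12229 / 32008 × 100 = 38.2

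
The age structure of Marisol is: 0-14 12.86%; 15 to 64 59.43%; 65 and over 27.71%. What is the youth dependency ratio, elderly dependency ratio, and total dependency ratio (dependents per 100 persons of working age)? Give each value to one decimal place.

Youth dependency ratio = 12.86 / 59.43 × 100 = 21.6
Old-age dependency ratio = 27.71 / 59.43 × 100 = 46.6
Total dependency ratio = (12.86 + 27.71) / 59.43 × 100 = 40.57 / 59.43 × 100 = 68.3

Youth dependency ratio: 21.6
Old-age dependency ratio: 46.6
Total dependency ratio: 68.3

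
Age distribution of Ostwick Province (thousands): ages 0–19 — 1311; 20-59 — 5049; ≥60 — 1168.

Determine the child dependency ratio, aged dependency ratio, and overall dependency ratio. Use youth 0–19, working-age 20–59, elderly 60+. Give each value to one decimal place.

Youth dependency ratio = 1311 / 5049 × 100 = 26.0
Old-age dependency ratio = 1168 / 5049 × 100 = 23.1
Total dependency ratio = (1311 + 1168) / 5049 × 100 = 2479 / 5049 × 100 = 49.1

Youth dependency ratio: 26.0
Old-age dependency ratio: 23.1
Total dependency ratio: 49.1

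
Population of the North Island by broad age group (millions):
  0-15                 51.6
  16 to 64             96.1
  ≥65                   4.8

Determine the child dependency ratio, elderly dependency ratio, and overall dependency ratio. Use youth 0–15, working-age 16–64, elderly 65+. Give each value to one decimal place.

Youth dependency ratio = 51.6 / 96.1 × 100 = 53.7
Old-age dependency ratio = 4.8 / 96.1 × 100 = 5.0
Total dependency ratio = (51.6 + 4.8) / 96.1 × 100 = 56.4 / 96.1 × 100 = 58.7

Youth dependency ratio: 53.7
Old-age dependency ratio: 5.0
Total dependency ratio: 58.7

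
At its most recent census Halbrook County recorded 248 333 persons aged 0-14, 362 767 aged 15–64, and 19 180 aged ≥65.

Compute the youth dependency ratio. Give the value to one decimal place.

Youth dependency ratio: 68.5

Youth dependency ratio = 248 333 / 362 767 × 100 = 68.5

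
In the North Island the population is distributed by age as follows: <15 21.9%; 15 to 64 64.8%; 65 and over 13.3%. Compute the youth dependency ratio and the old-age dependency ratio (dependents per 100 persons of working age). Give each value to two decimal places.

Youth dependency ratio: 33.80
Old-age dependency ratio: 20.52

Youth dependency ratio = 21.9 / 64.8 × 100 = 33.80
Old-age dependency ratio = 13.3 / 64.8 × 100 = 20.52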